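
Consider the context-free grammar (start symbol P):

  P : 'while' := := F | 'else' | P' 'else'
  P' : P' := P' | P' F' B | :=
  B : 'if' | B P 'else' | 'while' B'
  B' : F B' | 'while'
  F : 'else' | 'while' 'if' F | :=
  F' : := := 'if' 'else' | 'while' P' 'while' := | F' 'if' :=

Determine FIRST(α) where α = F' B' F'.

Add FIRST(F') = { 'while', := }; F' is not nullable, stop.

{ 'while', := }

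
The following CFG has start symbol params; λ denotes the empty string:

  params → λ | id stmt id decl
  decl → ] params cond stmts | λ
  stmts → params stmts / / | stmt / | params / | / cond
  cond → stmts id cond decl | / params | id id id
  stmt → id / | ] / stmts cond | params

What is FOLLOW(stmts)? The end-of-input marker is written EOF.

In decl → ] params cond stmts: stmts is at the end, add FOLLOW(decl) = { EOF, /, ], id }.
In stmts → params stmts / /: add FIRST(/ /) = { / }.
In cond → stmts id cond decl: add FIRST(id cond decl) = { id }.
In stmt → ] / stmts cond: add FIRST(cond) = { /, ], id }.
Union: FOLLOW(stmts) = { EOF, /, ], id }.

{ EOF, /, ], id }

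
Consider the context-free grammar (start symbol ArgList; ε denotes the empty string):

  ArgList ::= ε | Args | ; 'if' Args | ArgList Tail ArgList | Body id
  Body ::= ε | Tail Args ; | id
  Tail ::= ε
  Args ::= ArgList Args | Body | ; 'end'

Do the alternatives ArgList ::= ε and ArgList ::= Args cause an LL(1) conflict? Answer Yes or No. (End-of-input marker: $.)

Yes

FIRST(ε) = { ε } and FIRST(Args) = { ;, id, ε }.
Both alternatives are nullable, violating the LL(1) condition.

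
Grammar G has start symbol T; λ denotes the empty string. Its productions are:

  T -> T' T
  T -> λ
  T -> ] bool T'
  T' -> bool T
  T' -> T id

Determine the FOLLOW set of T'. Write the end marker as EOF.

{ EOF, ], bool, id }

In T -> T' T: add FIRST(T)\{λ} = { ], bool, id }.
  Since T is nullable, also add FOLLOW(T) = { EOF, ], bool, id }.
In T -> ] bool T': T' is at the end, add FOLLOW(T) = { EOF, ], bool, id }.
Union: FOLLOW(T') = { EOF, ], bool, id }.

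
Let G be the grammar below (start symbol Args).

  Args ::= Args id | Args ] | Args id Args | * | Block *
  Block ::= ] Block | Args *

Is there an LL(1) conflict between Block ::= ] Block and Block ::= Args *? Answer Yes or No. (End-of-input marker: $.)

FIRST(] Block) = { ] } and FIRST(Args *) = { *, ] }.
Both contain ], so the two alternatives are not disjoint — LL(1) conflict.

Yes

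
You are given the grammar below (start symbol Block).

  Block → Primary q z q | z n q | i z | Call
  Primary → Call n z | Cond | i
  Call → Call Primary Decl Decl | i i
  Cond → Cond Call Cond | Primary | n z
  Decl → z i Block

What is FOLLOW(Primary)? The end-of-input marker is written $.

{ i, q, z }

In Block → Primary q z q: add FIRST(q z q) = { q }.
In Call → Call Primary Decl Decl: add FIRST(Decl Decl) = { z }.
In Cond → Primary: Primary is at the end, add FOLLOW(Cond) = { i, q, z }.
Union: FOLLOW(Primary) = { i, q, z }.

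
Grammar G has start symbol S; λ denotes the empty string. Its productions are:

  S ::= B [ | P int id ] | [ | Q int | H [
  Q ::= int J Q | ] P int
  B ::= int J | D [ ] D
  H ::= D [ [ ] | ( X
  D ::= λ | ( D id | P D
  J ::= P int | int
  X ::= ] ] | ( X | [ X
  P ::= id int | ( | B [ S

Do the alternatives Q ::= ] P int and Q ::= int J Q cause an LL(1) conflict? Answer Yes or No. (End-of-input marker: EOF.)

No

FIRST(] P int) = { ] } and FIRST(int J Q) = { int }.
The FIRST sets are disjoint and neither alternative is nullable — no conflict.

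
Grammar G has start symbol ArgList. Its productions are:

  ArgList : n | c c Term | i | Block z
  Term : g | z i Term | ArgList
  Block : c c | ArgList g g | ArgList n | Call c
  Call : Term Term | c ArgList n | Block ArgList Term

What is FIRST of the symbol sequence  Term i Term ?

Add FIRST(Term) = { c, g, i, n, z }; Term is not nullable, stop.

{ c, g, i, n, z }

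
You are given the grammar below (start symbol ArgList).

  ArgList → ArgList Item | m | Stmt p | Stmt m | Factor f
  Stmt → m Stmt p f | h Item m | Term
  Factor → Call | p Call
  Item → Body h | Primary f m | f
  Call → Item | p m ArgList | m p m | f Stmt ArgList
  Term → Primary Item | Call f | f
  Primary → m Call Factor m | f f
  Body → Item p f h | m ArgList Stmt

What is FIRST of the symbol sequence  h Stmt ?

h is a terminal; add {h} and stop.

{ h }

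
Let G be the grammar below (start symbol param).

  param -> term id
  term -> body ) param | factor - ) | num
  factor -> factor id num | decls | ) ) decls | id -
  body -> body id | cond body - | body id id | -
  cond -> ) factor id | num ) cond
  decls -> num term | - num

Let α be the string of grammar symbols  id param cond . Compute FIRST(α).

id is a terminal; add {id} and stop.

{ id }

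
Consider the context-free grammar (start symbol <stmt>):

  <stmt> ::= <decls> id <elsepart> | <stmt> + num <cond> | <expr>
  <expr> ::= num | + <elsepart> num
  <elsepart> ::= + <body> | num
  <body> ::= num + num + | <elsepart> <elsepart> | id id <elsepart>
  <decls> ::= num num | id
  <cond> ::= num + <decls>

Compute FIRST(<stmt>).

{ +, id, num }

From <stmt> ::= <decls> id <elsepart>: add FIRST(<decls>) = { id, num }.
From <stmt> ::= <stmt> + num <cond>: add FIRST(<stmt>) = { +, id, num }.
From <stmt> ::= <expr>: add FIRST(<expr>) = { +, num }.
Union: FIRST(<stmt>) = { +, id, num }.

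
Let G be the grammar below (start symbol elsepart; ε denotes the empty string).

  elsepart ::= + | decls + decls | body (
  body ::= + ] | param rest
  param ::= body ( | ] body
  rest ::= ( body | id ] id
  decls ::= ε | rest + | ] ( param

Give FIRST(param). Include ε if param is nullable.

{ +, ] }

From param ::= body (: add FIRST(body) = { +, ] }.
param ::= ] body contributes {]}.
Union: FIRST(param) = { +, ] }.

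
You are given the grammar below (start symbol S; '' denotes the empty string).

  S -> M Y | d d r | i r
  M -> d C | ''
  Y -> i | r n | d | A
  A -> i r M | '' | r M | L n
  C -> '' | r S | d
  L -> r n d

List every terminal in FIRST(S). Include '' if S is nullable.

From S -> M Y: M, Y nullable, take FIRST(M) ∪ FIRST(Y) = { d, i, r }; also '' since the whole RHS is nullable.
S -> d d r contributes {d}.
S -> i r contributes {i}.
Union: FIRST(S) = { d, i, r, '' }.

{ d, i, r, '' }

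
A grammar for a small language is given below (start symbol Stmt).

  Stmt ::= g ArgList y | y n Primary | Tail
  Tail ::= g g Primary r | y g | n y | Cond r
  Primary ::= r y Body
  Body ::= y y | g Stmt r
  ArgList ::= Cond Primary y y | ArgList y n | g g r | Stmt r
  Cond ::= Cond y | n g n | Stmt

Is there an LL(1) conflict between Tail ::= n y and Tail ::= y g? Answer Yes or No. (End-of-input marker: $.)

No

FIRST(n y) = { n } and FIRST(y g) = { y }.
The FIRST sets are disjoint and neither alternative is nullable — no conflict.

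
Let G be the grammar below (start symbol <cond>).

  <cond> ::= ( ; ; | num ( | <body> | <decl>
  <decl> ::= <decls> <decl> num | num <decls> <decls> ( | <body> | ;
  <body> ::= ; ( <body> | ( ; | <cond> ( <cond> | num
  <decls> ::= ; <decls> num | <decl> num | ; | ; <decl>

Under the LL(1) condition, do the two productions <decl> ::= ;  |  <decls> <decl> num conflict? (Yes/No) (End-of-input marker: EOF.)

Yes

FIRST(;) = { ; } and FIRST(<decls> <decl> num) = { (, ;, num }.
Both contain ;, so the two alternatives are not disjoint — LL(1) conflict.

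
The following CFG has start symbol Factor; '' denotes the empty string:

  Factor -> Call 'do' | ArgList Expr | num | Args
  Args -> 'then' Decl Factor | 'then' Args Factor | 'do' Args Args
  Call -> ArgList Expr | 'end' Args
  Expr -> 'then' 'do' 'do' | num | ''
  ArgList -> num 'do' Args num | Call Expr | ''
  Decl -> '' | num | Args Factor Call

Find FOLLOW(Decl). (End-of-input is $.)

In Args -> 'then' Decl Factor: add FIRST(Factor)\{''} = { 'do', 'end', 'then', num }.
  Since Factor is nullable, also add FOLLOW(Args) = { $, 'do', 'end', 'then', num }.
Union: FOLLOW(Decl) = { $, 'do', 'end', 'then', num }.

{ $, 'do', 'end', 'then', num }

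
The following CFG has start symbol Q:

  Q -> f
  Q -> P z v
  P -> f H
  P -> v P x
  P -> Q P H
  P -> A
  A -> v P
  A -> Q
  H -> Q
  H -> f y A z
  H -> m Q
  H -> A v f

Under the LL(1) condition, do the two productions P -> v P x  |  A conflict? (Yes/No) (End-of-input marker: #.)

FIRST(v P x) = { v } and FIRST(A) = { f, v }.
Both contain v, so the two alternatives are not disjoint — LL(1) conflict.

Yes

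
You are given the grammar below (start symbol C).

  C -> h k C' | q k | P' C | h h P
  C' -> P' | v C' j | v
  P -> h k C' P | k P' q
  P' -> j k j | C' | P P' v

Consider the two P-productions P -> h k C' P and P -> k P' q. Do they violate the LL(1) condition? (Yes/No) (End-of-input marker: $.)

FIRST(h k C' P) = { h } and FIRST(k P' q) = { k }.
The FIRST sets are disjoint and neither alternative is nullable — no conflict.

No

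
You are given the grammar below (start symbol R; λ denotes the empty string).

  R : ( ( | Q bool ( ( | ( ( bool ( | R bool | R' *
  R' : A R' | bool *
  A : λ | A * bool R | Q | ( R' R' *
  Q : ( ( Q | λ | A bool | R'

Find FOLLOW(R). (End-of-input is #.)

{ #, (, *, bool }

R is the start symbol, so # ∈ FOLLOW(R).
In R : R bool: add FIRST(bool) = { bool }.
In A : A * bool R: R is at the end, add FOLLOW(A) = { (, *, bool }.
Union: FOLLOW(R) = { #, (, *, bool }.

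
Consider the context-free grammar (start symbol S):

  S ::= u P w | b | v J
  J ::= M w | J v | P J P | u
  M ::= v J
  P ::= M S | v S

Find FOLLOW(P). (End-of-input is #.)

{ #, b, u, v, w }

In S ::= u P w: add FIRST(w) = { w }.
In J ::= P J P: add FIRST(J P) = { u, v }.
In J ::= P J P: P is at the end, add FOLLOW(J) = { #, b, u, v, w }.
Union: FOLLOW(P) = { #, b, u, v, w }.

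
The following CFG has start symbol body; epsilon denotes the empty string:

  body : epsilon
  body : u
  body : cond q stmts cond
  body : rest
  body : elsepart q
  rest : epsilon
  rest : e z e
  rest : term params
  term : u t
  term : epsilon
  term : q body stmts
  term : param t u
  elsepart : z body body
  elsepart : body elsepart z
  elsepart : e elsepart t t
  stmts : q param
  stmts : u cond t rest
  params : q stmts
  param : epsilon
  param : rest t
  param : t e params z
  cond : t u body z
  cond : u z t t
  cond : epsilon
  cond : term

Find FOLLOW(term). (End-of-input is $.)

In rest : term params: add FIRST(params) = { q }.
In cond : term: term is at the end, add FOLLOW(cond) = { $, e, q, t, u, z }.
Union: FOLLOW(term) = { $, e, q, t, u, z }.

{ $, e, q, t, u, z }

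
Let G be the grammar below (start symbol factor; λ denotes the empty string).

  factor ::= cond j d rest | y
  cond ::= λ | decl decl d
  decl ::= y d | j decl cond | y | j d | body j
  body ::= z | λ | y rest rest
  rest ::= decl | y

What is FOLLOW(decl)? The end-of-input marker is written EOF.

In cond ::= decl decl d: add FIRST(decl d) = { j, y, z }.
In cond ::= decl decl d: add FIRST(d) = { d }.
In decl ::= j decl cond: add FIRST(cond)\{λ} = { j, y, z }.
  Since cond is nullable, also add FOLLOW(decl) = { EOF, d, j, y, z }.
In rest ::= decl: decl is at the end, add FOLLOW(rest) = { EOF, j, y, z }.
Union: FOLLOW(decl) = { EOF, d, j, y, z }.

{ EOF, d, j, y, z }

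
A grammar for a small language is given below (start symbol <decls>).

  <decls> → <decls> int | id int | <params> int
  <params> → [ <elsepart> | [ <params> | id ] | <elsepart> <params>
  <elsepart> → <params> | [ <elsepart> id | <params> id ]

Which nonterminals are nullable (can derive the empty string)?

{ } (none)

No nonterminal has an empty production or an RHS whose symbols are all nullable.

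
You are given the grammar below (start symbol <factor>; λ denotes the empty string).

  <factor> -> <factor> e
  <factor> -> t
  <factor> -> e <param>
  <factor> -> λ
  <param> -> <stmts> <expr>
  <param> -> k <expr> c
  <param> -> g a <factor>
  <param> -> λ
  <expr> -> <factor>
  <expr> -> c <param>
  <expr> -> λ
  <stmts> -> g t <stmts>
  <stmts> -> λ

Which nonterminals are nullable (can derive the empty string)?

{ <expr>, <factor>, <param>, <stmts> }

Directly nullable (have an λ-production): <factor>, <param>, <expr>, <stmts>.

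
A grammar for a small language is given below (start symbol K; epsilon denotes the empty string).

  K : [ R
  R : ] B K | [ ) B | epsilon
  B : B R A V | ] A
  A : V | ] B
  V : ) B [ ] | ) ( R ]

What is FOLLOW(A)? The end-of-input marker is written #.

{ #, ), [, ] }

In B : B R A V: add FIRST(V) = { ) }.
In B : ] A: A is at the end, add FOLLOW(B) = { #, ), [, ] }.
Union: FOLLOW(A) = { #, ), [, ] }.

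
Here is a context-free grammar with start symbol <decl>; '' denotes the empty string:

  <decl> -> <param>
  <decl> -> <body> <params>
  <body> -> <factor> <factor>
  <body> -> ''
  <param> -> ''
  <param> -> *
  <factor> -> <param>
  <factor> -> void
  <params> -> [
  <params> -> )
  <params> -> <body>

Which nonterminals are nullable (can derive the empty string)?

Directly nullable (have an ''-production): <body>, <param>.
<params> -> <body> with every symbol nullable, so <params> is nullable.
<factor> -> <param> with every symbol nullable, so <factor> is nullable.
<decl> -> <param> with every symbol nullable, so <decl> is nullable.

{ <body>, <decl>, <factor>, <param>, <params> }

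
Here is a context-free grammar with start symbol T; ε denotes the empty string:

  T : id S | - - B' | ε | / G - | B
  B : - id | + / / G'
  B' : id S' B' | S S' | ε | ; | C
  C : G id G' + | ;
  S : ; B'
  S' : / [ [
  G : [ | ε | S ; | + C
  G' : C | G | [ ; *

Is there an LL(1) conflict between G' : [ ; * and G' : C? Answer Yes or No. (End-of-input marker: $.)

FIRST([ ; *) = { [ } and FIRST(C) = { +, ;, [, id }.
Both contain [, so the two alternatives are not disjoint — LL(1) conflict.

Yes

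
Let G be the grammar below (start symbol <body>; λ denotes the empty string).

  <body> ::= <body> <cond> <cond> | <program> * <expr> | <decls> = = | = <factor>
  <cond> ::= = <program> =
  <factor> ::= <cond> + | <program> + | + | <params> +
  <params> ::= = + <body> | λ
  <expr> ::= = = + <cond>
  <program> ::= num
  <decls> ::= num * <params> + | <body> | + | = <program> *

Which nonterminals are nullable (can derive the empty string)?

{ <params> }

Directly nullable (have an λ-production): <params>.
No other nonterminal has a production whose RHS symbols are all nullable.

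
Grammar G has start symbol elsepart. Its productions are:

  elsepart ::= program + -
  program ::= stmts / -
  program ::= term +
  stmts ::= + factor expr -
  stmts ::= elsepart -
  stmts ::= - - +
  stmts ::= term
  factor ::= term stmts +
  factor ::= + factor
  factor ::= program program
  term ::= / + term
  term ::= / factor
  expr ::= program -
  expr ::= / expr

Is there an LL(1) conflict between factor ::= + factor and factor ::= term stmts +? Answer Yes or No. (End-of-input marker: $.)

FIRST(+ factor) = { + } and FIRST(term stmts +) = { / }.
The FIRST sets are disjoint and neither alternative is nullable — no conflict.

No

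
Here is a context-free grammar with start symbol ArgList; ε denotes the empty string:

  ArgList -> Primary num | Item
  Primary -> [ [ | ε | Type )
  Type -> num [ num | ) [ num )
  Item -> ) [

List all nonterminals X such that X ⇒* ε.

{ Primary }

Directly nullable (have an ε-production): Primary.
No other nonterminal has a production whose RHS symbols are all nullable.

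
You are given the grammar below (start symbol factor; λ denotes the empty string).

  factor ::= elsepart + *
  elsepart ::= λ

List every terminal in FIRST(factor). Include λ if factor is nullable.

From factor ::= elsepart + *: elsepart nullable, take FIRST(elsepart) ∪ {+} = { + }.
Union: FIRST(factor) = { + }.

{ + }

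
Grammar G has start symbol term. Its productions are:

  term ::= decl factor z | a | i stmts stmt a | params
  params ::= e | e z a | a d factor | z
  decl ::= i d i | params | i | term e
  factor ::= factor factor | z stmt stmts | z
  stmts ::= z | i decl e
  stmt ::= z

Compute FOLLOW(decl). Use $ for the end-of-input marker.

{ e, z }

In term ::= decl factor z: add FIRST(factor z) = { z }.
In stmts ::= i decl e: add FIRST(e) = { e }.
Union: FOLLOW(decl) = { e, z }.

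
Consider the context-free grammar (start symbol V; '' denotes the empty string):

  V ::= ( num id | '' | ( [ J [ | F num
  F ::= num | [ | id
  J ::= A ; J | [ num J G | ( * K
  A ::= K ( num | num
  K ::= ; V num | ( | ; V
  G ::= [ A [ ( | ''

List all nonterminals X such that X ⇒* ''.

{ G, V }

Directly nullable (have an ''-production): V, G.
No other nonterminal has a production whose RHS symbols are all nullable.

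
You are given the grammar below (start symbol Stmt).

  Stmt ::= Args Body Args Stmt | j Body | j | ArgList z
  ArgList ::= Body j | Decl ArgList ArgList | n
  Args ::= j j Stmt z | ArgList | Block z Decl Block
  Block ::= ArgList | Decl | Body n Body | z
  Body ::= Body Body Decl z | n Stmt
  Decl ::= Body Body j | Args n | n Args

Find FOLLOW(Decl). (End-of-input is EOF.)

In ArgList ::= Decl ArgList ArgList: add FIRST(ArgList ArgList) = { j, n, z }.
In Args ::= Block z Decl Block: add FIRST(Block) = { j, n, z }.
In Block ::= Decl: Decl is at the end, add FOLLOW(Block) = { j, n, z }.
In Body ::= Body Body Decl z: add FIRST(z) = { z }.
Union: FOLLOW(Decl) = { j, n, z }.

{ j, n, z }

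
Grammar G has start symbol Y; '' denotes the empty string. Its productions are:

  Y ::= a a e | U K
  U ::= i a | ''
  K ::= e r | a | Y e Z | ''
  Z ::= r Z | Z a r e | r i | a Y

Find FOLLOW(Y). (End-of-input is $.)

{ $, a, e }

Y is the start symbol, so $ ∈ FOLLOW(Y).
In K ::= Y e Z: add FIRST(e Z) = { e }.
In Z ::= a Y: Y is at the end, add FOLLOW(Z) = { $, a, e }.
Union: FOLLOW(Y) = { $, a, e }.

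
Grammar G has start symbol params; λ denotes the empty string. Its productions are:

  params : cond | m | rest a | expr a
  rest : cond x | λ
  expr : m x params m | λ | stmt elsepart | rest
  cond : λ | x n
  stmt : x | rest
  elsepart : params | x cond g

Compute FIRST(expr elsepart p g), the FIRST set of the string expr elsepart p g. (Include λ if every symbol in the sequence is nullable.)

Add FIRST(expr)\{λ} = { a, m, x }; expr is nullable, continue.
Add FIRST(elsepart)\{λ} = { a, m, x }; elsepart is nullable, continue.
p is a terminal; add {p} and stop.

{ a, m, p, x }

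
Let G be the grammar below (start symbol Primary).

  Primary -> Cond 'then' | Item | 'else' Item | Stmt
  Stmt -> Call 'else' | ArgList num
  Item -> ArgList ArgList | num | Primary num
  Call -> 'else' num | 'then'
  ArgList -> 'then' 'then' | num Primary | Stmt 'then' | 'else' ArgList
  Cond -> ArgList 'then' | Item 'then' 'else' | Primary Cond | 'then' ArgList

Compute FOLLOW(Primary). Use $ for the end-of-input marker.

{ $, 'else', 'then', num }

Primary is the start symbol, so $ ∈ FOLLOW(Primary).
In Item -> Primary num: add FIRST(num) = { num }.
In ArgList -> num Primary: Primary is at the end, add FOLLOW(ArgList) = { $, 'else', 'then', num }.
In Cond -> Primary Cond: add FIRST(Cond) = { 'else', 'then', num }.
Union: FOLLOW(Primary) = { $, 'else', 'then', num }.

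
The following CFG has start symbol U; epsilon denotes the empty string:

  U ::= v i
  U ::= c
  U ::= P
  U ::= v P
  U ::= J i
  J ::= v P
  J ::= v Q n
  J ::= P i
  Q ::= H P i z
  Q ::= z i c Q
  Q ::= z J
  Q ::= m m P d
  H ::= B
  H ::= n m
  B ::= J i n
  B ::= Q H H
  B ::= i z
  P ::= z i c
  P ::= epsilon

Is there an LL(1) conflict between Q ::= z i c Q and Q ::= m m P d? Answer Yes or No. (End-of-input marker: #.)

No

FIRST(z i c Q) = { z } and FIRST(m m P d) = { m }.
The FIRST sets are disjoint and neither alternative is nullable — no conflict.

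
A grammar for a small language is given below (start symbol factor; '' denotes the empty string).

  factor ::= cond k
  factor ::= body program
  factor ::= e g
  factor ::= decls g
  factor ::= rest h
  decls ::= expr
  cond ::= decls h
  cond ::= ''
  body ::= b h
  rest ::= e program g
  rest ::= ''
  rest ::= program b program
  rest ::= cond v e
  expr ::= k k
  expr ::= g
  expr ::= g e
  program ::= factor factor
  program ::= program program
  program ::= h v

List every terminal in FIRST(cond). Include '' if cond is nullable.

{ g, k, '' }

From cond ::= decls h: add FIRST(decls) = { g, k }.
cond ::= '' contributes ''.
Union: FIRST(cond) = { g, k, '' }.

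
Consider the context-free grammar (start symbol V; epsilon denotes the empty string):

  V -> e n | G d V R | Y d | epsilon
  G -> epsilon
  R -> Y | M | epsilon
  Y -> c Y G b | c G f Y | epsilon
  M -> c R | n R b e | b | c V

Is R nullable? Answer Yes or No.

R has an epsilon-production, so R ⇒ epsilon.

Yes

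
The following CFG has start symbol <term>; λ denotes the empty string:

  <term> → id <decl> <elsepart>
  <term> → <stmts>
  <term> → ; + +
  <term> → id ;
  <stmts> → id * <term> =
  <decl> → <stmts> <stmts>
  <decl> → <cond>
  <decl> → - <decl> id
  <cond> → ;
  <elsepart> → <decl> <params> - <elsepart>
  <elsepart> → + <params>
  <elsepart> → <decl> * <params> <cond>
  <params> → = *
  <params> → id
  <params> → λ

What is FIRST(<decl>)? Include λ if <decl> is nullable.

From <decl> → <stmts> <stmts>: add FIRST(<stmts>) = { id }.
From <decl> → <cond>: add FIRST(<cond>) = { ; }.
<decl> → - <decl> id contributes {-}.
Union: FIRST(<decl>) = { -, ;, id }.

{ -, ;, id }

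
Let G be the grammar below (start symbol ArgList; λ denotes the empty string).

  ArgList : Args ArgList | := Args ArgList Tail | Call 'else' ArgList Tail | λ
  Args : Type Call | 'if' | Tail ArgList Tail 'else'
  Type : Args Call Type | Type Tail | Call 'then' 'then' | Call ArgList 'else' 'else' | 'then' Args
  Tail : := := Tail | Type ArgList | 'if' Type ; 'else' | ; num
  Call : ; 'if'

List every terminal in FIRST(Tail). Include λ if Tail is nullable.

{ 'if', 'then', :=, ; }

Tail : := := Tail contributes {:=}.
From Tail : Type ArgList: add FIRST(Type) = { 'if', 'then', :=, ; }.
Tail : 'if' Type ; 'else' contributes {'if'}.
Tail : ; num contributes {;}.
Union: FIRST(Tail) = { 'if', 'then', :=, ; }.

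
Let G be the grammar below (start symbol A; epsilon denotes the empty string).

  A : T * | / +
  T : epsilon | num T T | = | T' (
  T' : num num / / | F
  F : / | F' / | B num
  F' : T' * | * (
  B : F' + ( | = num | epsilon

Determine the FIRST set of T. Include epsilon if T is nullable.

{ *, /, =, num, epsilon }

T : epsilon contributes epsilon.
T : num T T contributes {num}.
T : = contributes {=}.
From T : T' (: add FIRST(T') = { *, /, =, num }.
Union: FIRST(T) = { *, /, =, num, epsilon }.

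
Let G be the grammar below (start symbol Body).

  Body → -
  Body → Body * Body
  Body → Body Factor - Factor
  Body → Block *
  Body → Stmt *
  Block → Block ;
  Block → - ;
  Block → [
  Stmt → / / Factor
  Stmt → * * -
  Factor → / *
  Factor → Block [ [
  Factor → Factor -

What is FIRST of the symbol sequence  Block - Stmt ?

Add FIRST(Block) = { -, [ }; Block is not nullable, stop.

{ -, [ }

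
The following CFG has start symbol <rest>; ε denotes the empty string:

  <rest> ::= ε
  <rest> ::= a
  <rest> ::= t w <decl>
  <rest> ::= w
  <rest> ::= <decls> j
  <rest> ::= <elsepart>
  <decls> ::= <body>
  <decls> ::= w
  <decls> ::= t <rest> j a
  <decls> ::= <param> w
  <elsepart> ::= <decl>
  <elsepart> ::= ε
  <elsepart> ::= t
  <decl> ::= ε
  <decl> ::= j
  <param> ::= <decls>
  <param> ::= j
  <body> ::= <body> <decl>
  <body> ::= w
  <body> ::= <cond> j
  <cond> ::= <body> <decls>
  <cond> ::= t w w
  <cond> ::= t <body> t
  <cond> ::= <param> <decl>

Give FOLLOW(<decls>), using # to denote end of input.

{ j, w }

In <rest> ::= <decls> j: add FIRST(j) = { j }.
In <param> ::= <decls>: <decls> is at the end, add FOLLOW(<param>) = { j, w }.
In <cond> ::= <body> <decls>: <decls> is at the end, add FOLLOW(<cond>) = { j }.
Union: FOLLOW(<decls>) = { j, w }.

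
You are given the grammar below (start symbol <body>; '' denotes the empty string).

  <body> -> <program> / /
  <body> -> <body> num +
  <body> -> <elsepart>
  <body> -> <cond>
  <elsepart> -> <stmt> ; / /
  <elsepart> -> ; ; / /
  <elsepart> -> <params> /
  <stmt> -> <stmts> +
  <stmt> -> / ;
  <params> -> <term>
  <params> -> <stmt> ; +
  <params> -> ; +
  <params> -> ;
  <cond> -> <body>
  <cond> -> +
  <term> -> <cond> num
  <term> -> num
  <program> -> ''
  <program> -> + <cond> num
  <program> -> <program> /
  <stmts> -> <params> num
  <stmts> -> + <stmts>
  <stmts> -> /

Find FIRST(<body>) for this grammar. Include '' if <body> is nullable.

From <body> -> <program> / /: <program> nullable, take FIRST(<program>) ∪ {/} = { +, / }.
From <body> -> <body> num +: add FIRST(<body>) = { +, /, ;, num }.
From <body> -> <elsepart>: add FIRST(<elsepart>) = { +, /, ;, num }.
From <body> -> <cond>: add FIRST(<cond>) = { +, /, ;, num }.
Union: FIRST(<body>) = { +, /, ;, num }.

{ +, /, ;, num }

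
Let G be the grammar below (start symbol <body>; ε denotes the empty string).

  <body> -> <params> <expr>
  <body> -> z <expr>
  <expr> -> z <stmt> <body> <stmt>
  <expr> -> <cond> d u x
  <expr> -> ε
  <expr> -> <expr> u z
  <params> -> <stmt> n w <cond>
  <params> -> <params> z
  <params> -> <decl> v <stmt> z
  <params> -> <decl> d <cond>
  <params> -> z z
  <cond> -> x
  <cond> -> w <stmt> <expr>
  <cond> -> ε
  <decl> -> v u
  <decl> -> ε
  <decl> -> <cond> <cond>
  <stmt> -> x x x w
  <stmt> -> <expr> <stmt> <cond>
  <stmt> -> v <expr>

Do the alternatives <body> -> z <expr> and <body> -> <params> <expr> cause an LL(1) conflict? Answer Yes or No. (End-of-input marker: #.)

FIRST(z <expr>) = { z } and FIRST(<params> <expr>) = { d, u, v, w, x, z }.
Both contain z, so the two alternatives are not disjoint — LL(1) conflict.

Yes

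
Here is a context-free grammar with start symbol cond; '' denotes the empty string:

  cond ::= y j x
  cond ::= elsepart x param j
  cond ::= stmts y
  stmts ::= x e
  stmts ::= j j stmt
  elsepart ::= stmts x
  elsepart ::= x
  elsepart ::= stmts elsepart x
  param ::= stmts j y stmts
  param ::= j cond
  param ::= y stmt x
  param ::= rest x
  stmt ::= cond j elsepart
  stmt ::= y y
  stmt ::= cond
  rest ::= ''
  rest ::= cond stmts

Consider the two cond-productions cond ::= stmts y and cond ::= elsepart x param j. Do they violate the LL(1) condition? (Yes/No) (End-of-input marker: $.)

Yes

FIRST(stmts y) = { j, x } and FIRST(elsepart x param j) = { j, x }.
Both contain j, so the two alternatives are not disjoint — LL(1) conflict.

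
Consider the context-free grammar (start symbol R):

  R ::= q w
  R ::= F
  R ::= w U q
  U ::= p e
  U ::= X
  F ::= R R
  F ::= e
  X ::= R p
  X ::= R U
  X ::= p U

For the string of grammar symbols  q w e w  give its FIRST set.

{ q }

q is a terminal; add {q} and stop.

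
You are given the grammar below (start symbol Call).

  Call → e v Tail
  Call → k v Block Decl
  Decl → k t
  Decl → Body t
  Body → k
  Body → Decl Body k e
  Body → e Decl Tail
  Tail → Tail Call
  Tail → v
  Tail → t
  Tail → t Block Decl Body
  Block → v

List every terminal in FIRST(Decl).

{ e, k }

Decl → k t contributes {k}.
From Decl → Body t: add FIRST(Body) = { e, k }.
Union: FIRST(Decl) = { e, k }.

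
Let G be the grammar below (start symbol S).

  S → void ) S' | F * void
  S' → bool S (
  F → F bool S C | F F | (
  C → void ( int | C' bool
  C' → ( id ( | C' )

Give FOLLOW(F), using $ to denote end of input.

In S → F * void: add FIRST(* void) = { * }.
In F → F bool S C: add FIRST(bool S C) = { bool }.
In F → F F: add FIRST(F) = { ( }.
In F → F F: F is at the end, add FOLLOW(F) = { (, *, bool }.
Union: FOLLOW(F) = { (, *, bool }.

{ (, *, bool }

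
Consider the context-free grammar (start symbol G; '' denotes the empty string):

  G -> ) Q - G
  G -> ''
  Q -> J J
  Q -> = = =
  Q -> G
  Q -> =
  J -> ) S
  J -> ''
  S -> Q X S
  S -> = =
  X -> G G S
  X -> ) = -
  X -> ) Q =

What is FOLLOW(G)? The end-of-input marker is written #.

G is the start symbol, so # ∈ FOLLOW(G).
In G -> ) Q - G: G is at the end, add FOLLOW(G) = { #, ), -, = }.
In Q -> G: G is at the end, add FOLLOW(Q) = { ), -, = }.
In X -> G G S: add FIRST(G S) = { ), = }.
In X -> G G S: add FIRST(S) = { ), = }.
Union: FOLLOW(G) = { #, ), -, = }.

{ #, ), -, = }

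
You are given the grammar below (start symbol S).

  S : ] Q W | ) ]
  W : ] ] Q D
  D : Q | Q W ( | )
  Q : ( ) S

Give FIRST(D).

From D : Q: add FIRST(Q) = { ( }.
From D : Q W (: add FIRST(Q) = { ( }.
D : ) contributes {)}.
Union: FIRST(D) = { (, ) }.

{ (, ) }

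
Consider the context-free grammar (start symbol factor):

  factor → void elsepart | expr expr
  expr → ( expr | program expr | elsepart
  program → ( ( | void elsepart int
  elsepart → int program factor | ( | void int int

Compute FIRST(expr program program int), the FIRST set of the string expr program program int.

{ (, int, void }

Add FIRST(expr) = { (, int, void }; expr is not nullable, stop.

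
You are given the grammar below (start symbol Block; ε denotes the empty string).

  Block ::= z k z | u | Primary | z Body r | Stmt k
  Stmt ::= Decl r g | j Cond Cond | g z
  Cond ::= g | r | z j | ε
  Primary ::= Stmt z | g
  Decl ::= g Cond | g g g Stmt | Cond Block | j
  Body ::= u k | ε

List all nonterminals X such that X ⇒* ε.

Directly nullable (have an ε-production): Cond, Body.
No other nonterminal has a production whose RHS symbols are all nullable.

{ Body, Cond }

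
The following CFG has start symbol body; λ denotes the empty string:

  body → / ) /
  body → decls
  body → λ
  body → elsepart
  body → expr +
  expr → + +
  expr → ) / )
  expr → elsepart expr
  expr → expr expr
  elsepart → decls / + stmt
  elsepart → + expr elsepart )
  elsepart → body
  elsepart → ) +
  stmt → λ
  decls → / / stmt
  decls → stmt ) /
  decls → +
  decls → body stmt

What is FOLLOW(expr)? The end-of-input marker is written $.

In body → expr +: add FIRST(+) = { + }.
In expr → elsepart expr: expr is at the end, add FOLLOW(expr) = { ), +, / }.
In expr → expr expr: add FIRST(expr) = { ), +, / }.
In expr → expr expr: expr is at the end, add FOLLOW(expr) = { ), +, / }.
In elsepart → + expr elsepart ): add FIRST(elsepart )) = { ), +, / }.
Union: FOLLOW(expr) = { ), +, / }.

{ ), +, / }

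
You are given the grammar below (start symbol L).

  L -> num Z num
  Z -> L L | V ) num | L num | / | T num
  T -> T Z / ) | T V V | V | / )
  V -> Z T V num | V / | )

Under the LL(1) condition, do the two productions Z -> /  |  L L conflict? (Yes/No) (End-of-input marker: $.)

FIRST(/) = { / } and FIRST(L L) = { num }.
The FIRST sets are disjoint and neither alternative is nullable — no conflict.

No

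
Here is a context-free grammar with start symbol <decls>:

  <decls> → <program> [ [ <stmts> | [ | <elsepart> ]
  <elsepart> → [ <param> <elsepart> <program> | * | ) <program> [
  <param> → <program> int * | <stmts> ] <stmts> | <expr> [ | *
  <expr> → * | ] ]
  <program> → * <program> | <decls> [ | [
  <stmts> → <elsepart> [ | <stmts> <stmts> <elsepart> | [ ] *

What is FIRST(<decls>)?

{ ), *, [ }

From <decls> → <program> [ [ <stmts>: add FIRST(<program>) = { ), *, [ }.
<decls> → [ contributes {[}.
From <decls> → <elsepart> ]: add FIRST(<elsepart>) = { ), *, [ }.
Union: FIRST(<decls>) = { ), *, [ }.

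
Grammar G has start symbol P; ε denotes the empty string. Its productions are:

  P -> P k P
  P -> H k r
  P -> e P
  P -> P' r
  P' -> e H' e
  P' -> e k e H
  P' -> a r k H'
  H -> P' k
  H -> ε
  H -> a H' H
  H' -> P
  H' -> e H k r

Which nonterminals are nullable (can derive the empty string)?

{ H }

Directly nullable (have an ε-production): H.
No other nonterminal has a production whose RHS symbols are all nullable.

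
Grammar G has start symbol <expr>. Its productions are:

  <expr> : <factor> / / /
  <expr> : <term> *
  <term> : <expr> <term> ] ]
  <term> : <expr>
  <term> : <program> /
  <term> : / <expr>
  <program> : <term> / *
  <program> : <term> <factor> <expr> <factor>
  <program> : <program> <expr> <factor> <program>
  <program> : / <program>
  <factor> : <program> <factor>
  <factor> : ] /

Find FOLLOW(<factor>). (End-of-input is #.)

{ /, ] }

In <expr> : <factor> / / /: add FIRST(/ / /) = { / }.
In <program> : <term> <factor> <expr> <factor>: add FIRST(<expr> <factor>) = { /, ] }.
In <program> : <term> <factor> <expr> <factor>: <factor> is at the end, add FOLLOW(<program>) = { /, ] }.
In <program> : <program> <expr> <factor> <program>: add FIRST(<program>) = { /, ] }.
In <factor> : <program> <factor>: <factor> is at the end, add FOLLOW(<factor>) = { /, ] }.
Union: FOLLOW(<factor>) = { /, ] }.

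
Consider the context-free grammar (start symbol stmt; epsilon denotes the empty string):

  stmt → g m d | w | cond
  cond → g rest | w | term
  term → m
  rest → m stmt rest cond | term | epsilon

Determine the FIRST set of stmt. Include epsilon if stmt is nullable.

{ g, m, w }

stmt → g m d contributes {g}.
stmt → w contributes {w}.
From stmt → cond: add FIRST(cond) = { g, m, w }.
Union: FIRST(stmt) = { g, m, w }.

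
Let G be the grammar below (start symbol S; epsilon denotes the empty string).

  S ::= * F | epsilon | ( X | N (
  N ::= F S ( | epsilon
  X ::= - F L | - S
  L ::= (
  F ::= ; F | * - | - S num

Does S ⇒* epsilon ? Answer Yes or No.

S has an epsilon-production, so S ⇒ epsilon.

Yes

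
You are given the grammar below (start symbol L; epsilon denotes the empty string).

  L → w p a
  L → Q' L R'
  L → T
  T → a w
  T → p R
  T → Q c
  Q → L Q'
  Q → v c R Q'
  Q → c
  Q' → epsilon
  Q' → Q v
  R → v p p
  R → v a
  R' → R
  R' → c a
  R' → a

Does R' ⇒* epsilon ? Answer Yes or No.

Nullable nonterminals: Q'.
No production of R' has an RHS whose symbols are all nullable, so R' is not nullable.

No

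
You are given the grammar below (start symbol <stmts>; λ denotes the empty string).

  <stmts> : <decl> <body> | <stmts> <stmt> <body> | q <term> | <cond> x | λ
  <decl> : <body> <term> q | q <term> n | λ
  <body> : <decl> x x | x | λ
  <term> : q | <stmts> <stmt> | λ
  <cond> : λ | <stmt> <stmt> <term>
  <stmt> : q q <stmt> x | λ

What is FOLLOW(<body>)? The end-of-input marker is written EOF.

In <stmts> : <decl> <body>: <body> is at the end, add FOLLOW(<stmts>) = { EOF, n, q, x }.
In <stmts> : <stmts> <stmt> <body>: <body> is at the end, add FOLLOW(<stmts>) = { EOF, n, q, x }.
In <decl> : <body> <term> q: add FIRST(<term> q) = { q, x }.
Union: FOLLOW(<body>) = { EOF, n, q, x }.

{ EOF, n, q, x }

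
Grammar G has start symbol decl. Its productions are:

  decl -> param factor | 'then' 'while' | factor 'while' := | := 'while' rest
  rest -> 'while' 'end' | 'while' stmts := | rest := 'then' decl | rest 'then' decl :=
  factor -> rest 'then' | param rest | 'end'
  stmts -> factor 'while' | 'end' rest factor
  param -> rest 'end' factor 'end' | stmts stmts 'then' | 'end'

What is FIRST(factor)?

{ 'end', 'while' }

From factor -> rest 'then': add FIRST(rest) = { 'while' }.
From factor -> param rest: add FIRST(param) = { 'end', 'while' }.
factor -> 'end' contributes {'end'}.
Union: FIRST(factor) = { 'end', 'while' }.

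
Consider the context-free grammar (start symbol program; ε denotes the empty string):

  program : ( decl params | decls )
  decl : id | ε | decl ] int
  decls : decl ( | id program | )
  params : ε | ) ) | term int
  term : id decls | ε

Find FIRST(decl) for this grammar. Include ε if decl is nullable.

{ ], id, ε }

decl : id contributes {id}.
decl : ε contributes ε.
From decl : decl ] int: decl nullable, take FIRST(decl) ∪ {]} = { ], id }.
Union: FIRST(decl) = { ], id, ε }.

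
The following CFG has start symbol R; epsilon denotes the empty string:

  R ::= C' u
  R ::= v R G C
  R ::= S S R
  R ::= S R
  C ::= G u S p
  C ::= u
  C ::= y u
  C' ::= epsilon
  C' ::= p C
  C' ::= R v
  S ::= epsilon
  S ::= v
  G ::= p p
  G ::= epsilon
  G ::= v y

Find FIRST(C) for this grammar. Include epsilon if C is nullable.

From C ::= G u S p: G nullable, take FIRST(G) ∪ {u} = { p, u, v }.
C ::= u contributes {u}.
C ::= y u contributes {y}.
Union: FIRST(C) = { p, u, v, y }.

{ p, u, v, y }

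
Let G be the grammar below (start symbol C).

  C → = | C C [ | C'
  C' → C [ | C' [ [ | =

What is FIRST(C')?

{ = }

From C' → C [: add FIRST(C) = { = }.
From C' → C' [ [: add FIRST(C') = { = }.
C' → = contributes {=}.
Union: FIRST(C') = { = }.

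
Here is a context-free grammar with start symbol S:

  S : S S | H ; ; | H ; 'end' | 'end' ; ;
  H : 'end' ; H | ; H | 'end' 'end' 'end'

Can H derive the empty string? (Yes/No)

No nonterminal in this grammar is nullable.
No production of H has an RHS whose symbols are all nullable, so H is not nullable.

No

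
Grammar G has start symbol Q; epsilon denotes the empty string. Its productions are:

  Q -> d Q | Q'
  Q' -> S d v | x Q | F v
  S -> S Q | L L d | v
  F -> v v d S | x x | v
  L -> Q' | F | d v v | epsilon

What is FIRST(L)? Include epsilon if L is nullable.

{ d, v, x, epsilon }

From L -> Q': add FIRST(Q') = { d, v, x }.
From L -> F: add FIRST(F) = { v, x }.
L -> d v v contributes {d}.
L -> epsilon contributes epsilon.
Union: FIRST(L) = { d, v, x, epsilon }.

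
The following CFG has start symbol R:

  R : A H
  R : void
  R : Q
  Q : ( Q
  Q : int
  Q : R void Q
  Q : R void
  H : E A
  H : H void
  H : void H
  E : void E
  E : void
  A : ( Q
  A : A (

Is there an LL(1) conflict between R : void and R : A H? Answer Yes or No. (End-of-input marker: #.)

FIRST(void) = { void } and FIRST(A H) = { ( }.
The FIRST sets are disjoint and neither alternative is nullable — no conflict.

No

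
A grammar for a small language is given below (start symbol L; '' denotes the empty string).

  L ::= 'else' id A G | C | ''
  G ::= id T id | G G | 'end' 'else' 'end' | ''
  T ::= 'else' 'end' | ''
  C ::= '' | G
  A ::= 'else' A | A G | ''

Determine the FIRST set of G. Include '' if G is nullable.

G ::= id T id contributes {id}.
From G ::= G G: G, G nullable, take FIRST(G) ∪ FIRST(G) = { 'end', id }; also '' since the whole RHS is nullable.
G ::= 'end' 'else' 'end' contributes {'end'}.
G ::= '' contributes ''.
Union: FIRST(G) = { 'end', id, '' }.

{ 'end', id, '' }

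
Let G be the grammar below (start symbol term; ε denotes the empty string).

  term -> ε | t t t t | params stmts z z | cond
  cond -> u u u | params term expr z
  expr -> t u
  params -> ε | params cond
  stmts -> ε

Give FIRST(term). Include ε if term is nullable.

{ t, u, z, ε }

term -> ε contributes ε.
term -> t t t t contributes {t}.
From term -> params stmts z z: params, stmts nullable, take FIRST(params) ∪ FIRST(stmts) ∪ {z} = { t, u, z }.
From term -> cond: add FIRST(cond) = { t, u, z }.
Union: FIRST(term) = { t, u, z, ε }.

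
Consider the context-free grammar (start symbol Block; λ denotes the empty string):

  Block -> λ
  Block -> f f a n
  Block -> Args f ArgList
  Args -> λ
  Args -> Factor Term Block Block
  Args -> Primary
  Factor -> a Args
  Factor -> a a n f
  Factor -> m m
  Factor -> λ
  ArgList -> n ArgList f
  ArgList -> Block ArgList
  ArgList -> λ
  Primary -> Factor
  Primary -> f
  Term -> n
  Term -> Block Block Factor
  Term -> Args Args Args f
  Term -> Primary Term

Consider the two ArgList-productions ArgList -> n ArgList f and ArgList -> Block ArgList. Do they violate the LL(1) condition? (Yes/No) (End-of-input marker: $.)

FIRST(n ArgList f) = { n } and FIRST(Block ArgList) = { a, f, m, n, λ }.
Both contain n, so the two alternatives are not disjoint — LL(1) conflict.

Yes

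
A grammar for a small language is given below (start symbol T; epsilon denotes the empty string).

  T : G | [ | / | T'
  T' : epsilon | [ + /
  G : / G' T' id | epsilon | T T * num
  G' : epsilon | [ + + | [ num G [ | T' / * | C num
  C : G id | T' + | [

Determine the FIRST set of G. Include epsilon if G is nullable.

G : / G' T' id contributes {/}.
G : epsilon contributes epsilon.
From G : T T * num: T, T nullable, take FIRST(T) ∪ FIRST(T) ∪ {*} = { *, /, [ }.
Union: FIRST(G) = { *, /, [, epsilon }.

{ *, /, [, epsilon }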